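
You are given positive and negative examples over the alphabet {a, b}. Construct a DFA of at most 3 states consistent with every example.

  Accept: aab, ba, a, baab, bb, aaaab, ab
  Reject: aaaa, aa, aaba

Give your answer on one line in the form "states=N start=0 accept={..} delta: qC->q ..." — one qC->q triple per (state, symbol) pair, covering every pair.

states=3 start=0 accept={0,1} delta: 0a->1 0b->0 1a->2 1b->0 2a->1 2b->1

Fold the examples into a partial DFA from state 0: repeatedly fix the first undefined (state, symbol) met by the shortest-then-alphabetical prefix, trying targets in increasing order and rejecting any under which an Accept and a Reject string meet in one state with the same remainder; add a state when all current targets are rejected. Accepting states are where Accept strings end.
a: 0a undefined. 0a->0: no, ba/aaba meet in 0 with "ba" left. Open state 1: 0a->1.
b: 0b undefined. 0b->0: ok.
aa: 1a undefined. 1a->0: no, aab/aaaa meet in 0. 1a->1: no, ba/aaaa meet in 1. Open state 2: 1a->2.
ab: 1b undefined. 1b->0: ok.
aaa: 2a undefined. 2a->0: no, ba/aaaa meet in 1. 2a->1: ok.
aab: 2b undefined. 2b->0: no, ba/aaba meet in 1. 2b->1: ok.
All examples now run through 3 states with every (state, symbol) defined. Accept strings end in {0,1}, Reject strings end in {2}; accept={0,1}.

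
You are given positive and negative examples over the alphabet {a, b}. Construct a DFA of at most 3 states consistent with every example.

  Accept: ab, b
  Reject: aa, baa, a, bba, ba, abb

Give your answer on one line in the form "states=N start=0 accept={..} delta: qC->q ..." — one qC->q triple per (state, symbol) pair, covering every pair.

Fold the examples into a partial DFA from state 0: repeatedly fix the first undefined (state, symbol) met by the shortest-then-alphabetical prefix, trying targets in increasing order and rejecting any under which an Accept and a Reject string meet in one state with the same remainder; add a state when all current targets are rejected. Accepting states are where Accept strings end.
a: 0a undefined. 0a->0: ok.
b: 0b undefined. 0b->0: no, ab/aa meet in 0. Open state 1: 0b->1.
ba: 1a undefined. 1a->0: ok.
bb: 1b undefined. 1b->0: ok.
All examples now run through 2 states with every (state, symbol) defined. Accept strings end in {1}, Reject strings end in {0}; accept={1}.

states=2 start=0 accept={1} delta: 0a->0 0b->1 1a->0 1b->0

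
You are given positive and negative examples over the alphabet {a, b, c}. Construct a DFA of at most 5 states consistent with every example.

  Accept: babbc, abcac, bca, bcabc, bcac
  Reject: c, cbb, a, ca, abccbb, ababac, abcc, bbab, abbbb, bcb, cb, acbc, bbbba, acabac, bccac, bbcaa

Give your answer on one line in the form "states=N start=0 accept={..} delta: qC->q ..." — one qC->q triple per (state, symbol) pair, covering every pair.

states=5 start=0 accept={4} delta: 0a->0 0b->1 0c->0 1a->0 1b->2 1c->3 2a->0 2b->0 2c->4 3a->4 3b->0 3c->0 4a->0 4b->2 4c->4

Grow the machine one transition at a time. Run the examples from 0; the earliest place one falls off (shortest prefix, ties alphabetical) gets sent to the lowest-numbered state that keeps every Accept/Reject pair distinguishable — a pair clashes when both reach the same state with identical unread suffix — and to a fresh state only if none does.
a: 0a undefined. 0a->0: ok.
b: 0b undefined. 0b->0: no, babbc/c meet in 0 with "c" left. Open state 1: 0b->1.
c: 0c undefined. 0c->0: ok.
ba: 1a undefined. 1a->0: ok.
bb: 1b undefined. 1b->0: no, babbc/c meet in 0. 1b->1: no, babbc/acbc meet in 1 with "c" left. Open state 2: 1b->2.
bc: 1c undefined. 1c->0: no, abcac/c meet in 0. 1c->1: no, abcac/c meet in 0. 1c->2: no, babbc/abcc meet in 2 with "c" left. Open state 3: 1c->3.
bba: 2a undefined. 2a->0: ok.
bbb: 2b undefined. 2b->0: ok.
bbc: 2c undefined. 2c->0: no, babbc/c meet in 0. 2c->1: no, babbc/bbab meet in 1. 2c->2: no, babbc/cbb meet in 2. 2c->3: no, babbc/acbc meet in 3. Open state 4: 2c->4.
bca: 3a undefined. 3a->0: no, abcac/c meet in 0. 3a->1: no, abcac/acbc meet in 3. 3a->2: no, bca/cbb meet in 2. 3a->3: no, abcac/abcc meet in 3 with "c" left. 3a->4: ok.
bcb: 3b undefined. 3b->0: ok.
bcc: 3c undefined. 3c->0: ok.
bbca: 4a undefined. 4a->0: ok.
bcab: 4b undefined. 4b->0: no, bcabc/c meet in 0. 4b->1: no, bcabc/acbc meet in 3. 4b->2: ok.
bcac: 4c undefined. 4c->0: no, abcac/c meet in 0. 4c->1: no, abcac/bbab meet in 1. 4c->2: no, abcac/cbb meet in 2. 4c->3: no, abcac/acbc meet in 3. 4c->4: ok.
All examples now run through 5 states with every (state, symbol) defined. Accept strings end in {4}, Reject strings end in {0,1,2,3}; accept={4}.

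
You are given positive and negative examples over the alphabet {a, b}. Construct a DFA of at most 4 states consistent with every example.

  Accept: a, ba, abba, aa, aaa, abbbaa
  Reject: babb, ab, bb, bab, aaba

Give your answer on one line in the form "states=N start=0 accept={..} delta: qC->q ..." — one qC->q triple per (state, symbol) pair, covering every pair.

states=3 start=0 accept={1} delta: 0a->1 0b->0 1a->1 1b->2 2a->0 2b->0

Grow the machine one transition at a time. Run the examples from 0; the earliest place one falls off (shortest prefix, ties alphabetical) gets sent to the lowest-numbered state that keeps every Accept/Reject pair distinguishable — a pair clashes when both reach the same state with identical unread suffix — and to a fresh state only if none does.
a: 0a undefined. 0a->0: no, ba/aaba meet in 0 with "ba" left. Open state 1: 0a->1.
b: 0b undefined. 0b->0: ok.
aa: 1a undefined. 1a->0: no, a/aaba meet in 1. 1a->1: ok.
ab: 1b undefined. 1b->0: no, a/aaba meet in 1. 1b->1: no, a/babb meet in 1. Open state 2: 1b->2.
abb: 2b undefined. 2b->0: ok.
aaba: 2a undefined. 2a->0: ok.
All examples now run through 3 states with every (state, symbol) defined. Accept strings end in {1}, Reject strings end in {0,2}; accept={1}.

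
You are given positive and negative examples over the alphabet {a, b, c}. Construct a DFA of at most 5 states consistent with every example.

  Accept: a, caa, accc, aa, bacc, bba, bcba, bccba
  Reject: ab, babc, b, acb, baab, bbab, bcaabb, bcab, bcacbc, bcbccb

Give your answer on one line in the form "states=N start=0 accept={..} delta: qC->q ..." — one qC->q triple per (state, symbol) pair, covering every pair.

states=4 start=0 accept={0} delta: 0a->0 0b->1 0c->0 1a->0 1b->0 1c->2 2a->2 2b->3 2c->0 3a->0 3b->1 3c->0

State merging on the prefix tree: take the shortest (then alphabetical) example prefix whose next move is undefined and point that move at state 0, else 1, else 2, ...; a target is out if some Accept/Reject pair would then sit in one state with the same input left (inseparable). If every existing state is out, open a new one.
a: 0a undefined. 0a->0: ok.
b: 0b undefined. 0b->0: no, a/ab meet in 0. Open state 1: 0b->1.
c: 0c undefined. 0c->0: ok.
ba: 1a undefined. 1a->0: ok.
bb: 1b undefined. 1b->0: ok.
bc: 1c undefined. 1c->0: no, a/babc meet in 0. 1c->1: no, a/bcaabb meet in 0. Open state 2: 1c->2.
bca: 2a undefined. 2a->0: no, a/bcaabb meet in 0. 2a->1: no, a/bcaabb meet in 0. 2a->2: ok.
bcb: 2b undefined. 2b->0: no, a/bcab meet in 0. 2b->1: no, a/bcaabb meet in 0. 2b->2: no, bcba/babc meet in 2. Open state 3: 2b->3.
bcc: 2c undefined. 2c->0: ok.
bcba: 3a undefined. 3a->0: ok.
bcbc: 3c undefined. 3c->0: ok.
bcaabb: 3b undefined. 3b->0: no, a/bcaabb meet in 0. 3b->1: ok.
All examples now run through 4 states with every (state, symbol) defined. Accept strings end in {0}, Reject strings end in {1,2,3}; accept={0}.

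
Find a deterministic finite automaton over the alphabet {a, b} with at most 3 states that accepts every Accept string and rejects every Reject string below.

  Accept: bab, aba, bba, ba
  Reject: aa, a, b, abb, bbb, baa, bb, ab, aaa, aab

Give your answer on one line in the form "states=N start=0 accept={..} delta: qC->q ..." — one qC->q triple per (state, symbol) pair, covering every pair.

State merging on the prefix tree: take the shortest (then alphabetical) example prefix whose next move is undefined and point that move at state 0, else 1, else 2, ...; a target is out if some Accept/Reject pair would then sit in one state with the same input left (inseparable). If every existing state is out, open a new one.
a: 0a undefined. 0a->0: ok.
b: 0b undefined. 0b->0: no, bab/aa meet in 0. Open state 1: 0b->1.
ba: 1a undefined. 1a->0: no, bab/b meet in 1. 1a->1: no, bab/abb meet in 1 with "b" left. Open state 2: 1a->2.
bb: 1b undefined. 1b->0: no, bba/aa meet in 0. 1b->1: ok.
baa: 2a undefined. 2a->0: ok.
bab: 2b undefined. 2b->0: no, bab/aa meet in 0. 2b->1: no, bab/b meet in 1. 2b->2: ok.
All examples now run through 3 states with every (state, symbol) defined. Accept strings end in {2}, Reject strings end in {0,1}; accept={2}.

states=3 start=0 accept={2} delta: 0a->0 0b->1 1a->2 1b->1 2a->0 2b->2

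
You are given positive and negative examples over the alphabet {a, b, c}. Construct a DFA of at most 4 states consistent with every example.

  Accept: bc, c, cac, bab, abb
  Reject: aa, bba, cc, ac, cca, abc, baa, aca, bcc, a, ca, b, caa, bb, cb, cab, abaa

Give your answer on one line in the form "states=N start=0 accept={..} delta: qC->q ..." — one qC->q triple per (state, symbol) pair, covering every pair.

states=4 start=0 accept={2,3} delta: 0a->1 0b->0 0c->2 1a->0 1b->3 1c->0 2a->0 2b->0 2c->0 3a->0 3b->2 3c->0

Grow the machine one transition at a time. Run the examples from 0; the earliest place one falls off (shortest prefix, ties alphabetical) gets sent to the lowest-numbered state that keeps every Accept/Reject pair distinguishable — a pair clashes when both reach the same state with identical unread suffix — and to a fresh state only if none does.
a: 0a undefined. 0a->0: no, bc/abc meet in 0 with "bc" left. Open state 1: 0a->1.
b: 0b undefined. 0b->0: ok.
c: 0c undefined. 0c->0: no, bc/cc meet in 0. 0c->1: no, bc/bba meet in 1. Open state 2: 0c->2.
aa: 1a undefined. 1a->0: ok.
ab: 1b undefined. 1b->0: no, bc/abc meet in 2. 1b->1: no, bab/bba meet in 1. 1b->2: no, abb/cb meet in 2 with "b" left. Open state 3: 1b->3.
ac: 1c undefined. 1c->0: ok.
ca: 2a undefined. 2a->0: ok.
cb: 2b undefined. 2b->0: ok.
cc: 2c undefined. 2c->0: ok.
aba: 3a undefined. 3a->0: ok.
abb: 3b undefined. 3b->0: no, abb/aa meet in 0. 3b->1: no, abb/bba meet in 1. 3b->2: ok.
abc: 3c undefined. 3c->0: ok.
All examples now run through 4 states with every (state, symbol) defined. Accept strings end in {2,3}, Reject strings end in {0,1}; accept={2,3}.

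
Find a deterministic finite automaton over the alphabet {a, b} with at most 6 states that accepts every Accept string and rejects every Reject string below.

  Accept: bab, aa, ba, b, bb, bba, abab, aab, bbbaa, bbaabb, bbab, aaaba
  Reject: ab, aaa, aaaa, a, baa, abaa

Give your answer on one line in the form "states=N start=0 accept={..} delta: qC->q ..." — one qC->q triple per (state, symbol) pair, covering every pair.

states=6 start=0 accept={0,2,3,4} delta: 0a->1 0b->2 1a->3 1b->1 2a->0 2b->4 3a->5 3b->0 4a->2 4b->0 5a->1 5b->1

Fold the examples into a partial DFA from state 0: repeatedly fix the first undefined (state, symbol) met by the shortest-then-alphabetical prefix, trying targets in increasing order and rejecting any under which an Accept and a Reject string meet in one state with the same remainder; add a state when all current targets are rejected. Accepting states are where Accept strings end.
a: 0a undefined. 0a->0: no, aa/aaa meet in 0. Open state 1: 0a->1.
b: 0b undefined. 0b->0: no, bab/ab meet in 1 with "b" left. 0b->1: no, b/a meet in 1. Open state 2: 0b->2.
aa: 1a undefined. 1a->0: no, aa/aaaa meet in 0. 1a->1: no, aa/aaa meet in 1. 1a->2: no, ba/aaa meet in 2 with "a" left. Open state 3: 1a->3.
ab: 1b undefined. 1b->0: no, aa/abaa meet in 3. 1b->1: ok.
ba: 2a undefined. 2a->0: ok.
bb: 2b undefined. 2b->0: no, bba/ab meet in 1. 2b->1: no, bb/ab meet in 1. 2b->2: no, bbbaa/ab meet in 1. 2b->3: no, bba/aaa meet in 3 with "a" left. Open state 4: 2b->4.
aaa: 3a undefined. 3a->0: no, ba/aaa meet in 0. 3a->1: no, aa/aaaa meet in 3. 3a->2: no, bab/aaa meet in 2. 3a->3: no, aa/aaa meet in 3. 3a->4: no, bb/aaa meet in 4. Open state 5: 3a->5.
aab: 3b undefined. 3b->0: ok.
bba: 4a undefined. 4a->0: no, bbaabb/ab meet in 1. 4a->1: no, bba/ab meet in 1. 4a->2: ok.
bbb: 4b undefined. 4b->0: ok.
aaaa: 5a undefined. 5a->0: no, ba/aaaa meet in 0. 5a->1: ok.
aaab: 5b undefined. 5b->0: no, aaaba/ab meet in 1. 5b->1: ok.
All examples now run through 6 states with every (state, symbol) defined. Accept strings end in {0,2,3,4}, Reject strings end in {1,5}; accept={0,2,3,4}.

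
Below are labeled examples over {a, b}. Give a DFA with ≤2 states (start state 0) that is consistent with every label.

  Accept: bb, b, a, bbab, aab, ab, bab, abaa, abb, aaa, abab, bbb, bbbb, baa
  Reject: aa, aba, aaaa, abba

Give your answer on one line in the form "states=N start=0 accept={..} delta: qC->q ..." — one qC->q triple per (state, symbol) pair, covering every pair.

State merging on the prefix tree: take the shortest (then alphabetical) example prefix whose next move is undefined and point that move at state 0, else 1, else 2, ...; a target is out if some Accept/Reject pair would then sit in one state with the same input left (inseparable). If every existing state is out, open a new one.
a: 0a undefined. 0a->0: no, a/aa meet in 0. Open state 1: 0a->1.
b: 0b undefined. 0b->0: no, baa/aa meet in 1 with "a" left. 0b->1: ok.
aa: 1a undefined. 1a->0: ok.
ab: 1b undefined. 1b->0: no, bb/aa meet in 0. 1b->1: ok.
All examples now run through 2 states with every (state, symbol) defined. Accept strings end in {1}, Reject strings end in {0}; accept={1}.

states=2 start=0 accept={1} delta: 0a->1 0b->1 1a->0 1b->1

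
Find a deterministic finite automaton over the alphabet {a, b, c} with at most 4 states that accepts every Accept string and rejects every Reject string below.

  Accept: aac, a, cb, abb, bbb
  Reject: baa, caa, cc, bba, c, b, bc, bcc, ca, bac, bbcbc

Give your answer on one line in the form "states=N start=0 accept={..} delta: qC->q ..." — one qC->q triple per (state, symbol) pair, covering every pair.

State merging on the prefix tree: take the shortest (then alphabetical) example prefix whose next move is undefined and point that move at state 0, else 1, else 2, ...; a target is out if some Accept/Reject pair would then sit in one state with the same input left (inseparable). If every existing state is out, open a new one.
a: 0a undefined. 0a->0: no, aac/c meet in 0 with "c" left. Open state 1: 0a->1.
b: 0b undefined. 0b->0: no, a/bba meet in 1. 0b->1: no, aac/bac meet in 1 with "ac" left. Open state 2: 0b->2.
c: 0c undefined. 0c->0: no, a/ca meet in 1. 0c->1: no, a/c meet in 1. 0c->2: ok.
aa: 1a undefined. 1a->0: no, aac/c meet in 2. 1a->1: ok.
ab: 1b undefined. 1b->0: no, abb/c meet in 2. 1b->1: ok.
ba: 2a undefined. 2a->0: no, a/baa meet in 1. 2a->1: no, aac/bac meet in 1 with "c" left. 2a->2: ok.
bb: 2b undefined. 2b->0: no, a/bba meet in 1. 2b->1: no, a/bba meet in 1. 2b->2: no, cb/baa meet in 2. Open state 3: 2b->3.
bc: 2c undefined. 2c->0: ok.
aac: 1c undefined. 1c->0: no, aac/cc meet in 0. 1c->1: ok.
bba: 3a undefined. 3a->0: ok.
bbb: 3b undefined. 3b->0: no, bbb/cc meet in 0. 3b->1: ok.
bbc: 3c undefined. 3c->0: ok.
All examples now run through 4 states with every (state, symbol) defined. Accept strings end in {1,3}, Reject strings end in {0,2}; accept={1,3}.

states=4 start=0 accept={1,3} delta: 0a->1 0b->2 0c->2 1a->1 1b->1 1c->1 2a->2 2b->3 2c->0 3a->0 3b->1 3c->0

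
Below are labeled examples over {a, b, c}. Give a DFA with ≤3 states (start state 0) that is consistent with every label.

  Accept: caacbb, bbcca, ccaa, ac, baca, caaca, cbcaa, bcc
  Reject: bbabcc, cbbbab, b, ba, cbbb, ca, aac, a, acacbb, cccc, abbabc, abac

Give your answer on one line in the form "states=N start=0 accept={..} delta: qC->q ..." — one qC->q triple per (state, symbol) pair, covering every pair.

Fold the examples into a partial DFA from state 0: repeatedly fix the first undefined (state, symbol) met by the shortest-then-alphabetical prefix, trying targets in increasing order and rejecting any under which an Accept and a Reject string meet in one state with the same remainder; add a state when all current targets are rejected. Accepting states are where Accept strings end.
a: 0a undefined. 0a->0: no, ac/aac meet in 0 with "c" left. Open state 1: 0a->1.
b: 0b undefined. 0b->0: ok.
c: 0c undefined. 0c->0: no, bbcca/ba meet in 1. 0c->1: ok.
aa: 1a undefined. 1a->0: ok.
ab: 1b undefined. 1b->0: no, ac/bbabcc meet in 1 with "c" left. 1b->1: ok.
ac: 1c undefined. 1c->0: no, caacbb/cbbbab meet in 0. 1c->1: no, caacbb/bbabcc meet in 1. Open state 2: 1c->2.
aca: 2a undefined. 2a->0: no, bbcca/cbbbab meet in 0. 2a->1: no, caacbb/acacbb meet in 2 with "bb" left. 2a->2: ok.
ccc: 2c undefined. 2c->0: ok.
caacb: 2b undefined. 2b->0: no, caacbb/bbabcc meet in 0. 2b->1: no, caacbb/ba meet in 1. 2b->2: ok.
All examples now run through 3 states with every (state, symbol) defined. Accept strings end in {2}, Reject strings end in {0,1}; accept={2}.

states=3 start=0 accept={2} delta: 0a->1 0b->0 0c->1 1a->0 1b->1 1c->2 2a->2 2b->2 2c->0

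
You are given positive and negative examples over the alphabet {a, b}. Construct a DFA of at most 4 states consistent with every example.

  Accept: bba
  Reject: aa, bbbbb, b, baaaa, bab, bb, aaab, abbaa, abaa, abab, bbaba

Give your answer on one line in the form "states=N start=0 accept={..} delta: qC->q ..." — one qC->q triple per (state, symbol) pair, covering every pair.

Fold the examples into a partial DFA from state 0: repeatedly fix the first undefined (state, symbol) met by the shortest-then-alphabetical prefix, trying targets in increasing order and rejecting any under which an Accept and a Reject string meet in one state with the same remainder; add a state when all current targets are rejected. Accepting states are where Accept strings end.
a: 0a undefined. 0a->0: ok.
b: 0b undefined. 0b->0: no, bba/aa meet in 0. Open state 1: 0b->1.
ba: 1a undefined. 1a->0: ok.
bb: 1b undefined. 1b->0: no, bba/aa meet in 0. 1b->1: no, bba/aa meet in 0. Open state 2: 1b->2.
bba: 2a undefined. 2a->0: no, bba/aa meet in 0. 2a->1: no, bba/b meet in 1. 2a->2: no, bba/bb meet in 2. Open state 3: 2a->3.
bbb: 2b undefined. 2b->0: ok.
bbab: 3b undefined. 3b->0: ok.
abbaa: 3a undefined. 3a->0: ok.
All examples now run through 4 states with every (state, symbol) defined. Accept strings end in {3}, Reject strings end in {0,1,2}; accept={3}.

states=4 start=0 accept={3} delta: 0a->0 0b->1 1a->0 1b->2 2a->3 2b->0 3a->0 3b->0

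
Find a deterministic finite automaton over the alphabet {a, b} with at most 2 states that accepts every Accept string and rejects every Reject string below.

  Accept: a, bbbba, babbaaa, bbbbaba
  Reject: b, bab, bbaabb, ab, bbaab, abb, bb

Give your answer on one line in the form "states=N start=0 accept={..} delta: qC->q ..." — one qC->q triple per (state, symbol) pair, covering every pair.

State merging on the prefix tree: take the shortest (then alphabetical) example prefix whose next move is undefined and point that move at state 0, else 1, else 2, ...; a target is out if some Accept/Reject pair would then sit in one state with the same input left (inseparable). If every existing state is out, open a new one.
a: 0a undefined. 0a->0: ok.
b: 0b undefined. 0b->0: no, a/b meet in 0. Open state 1: 0b->1.
ba: 1a undefined. 1a->0: ok.
bb: 1b undefined. 1b->0: no, a/bbaabb meet in 0. 1b->1: ok.
All examples now run through 2 states with every (state, symbol) defined. Accept strings end in {0}, Reject strings end in {1}; accept={0}.

states=2 start=0 accept={0} delta: 0a->0 0b->1 1a->0 1b->1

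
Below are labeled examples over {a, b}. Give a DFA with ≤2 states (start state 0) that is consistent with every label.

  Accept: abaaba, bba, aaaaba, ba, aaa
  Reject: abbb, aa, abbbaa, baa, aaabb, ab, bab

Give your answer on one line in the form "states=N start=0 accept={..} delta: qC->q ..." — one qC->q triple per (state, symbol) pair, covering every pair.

State merging on the prefix tree: take the shortest (then alphabetical) example prefix whose next move is undefined and point that move at state 0, else 1, else 2, ...; a target is out if some Accept/Reject pair would then sit in one state with the same input left (inseparable). If every existing state is out, open a new one.
a: 0a undefined. 0a->0: no, aaa/aa meet in 0. Open state 1: 0a->1.
b: 0b undefined. 0b->0: ok.
aa: 1a undefined. 1a->0: ok.
ab: 1b undefined. 1b->0: ok.
All examples now run through 2 states with every (state, symbol) defined. Accept strings end in {1}, Reject strings end in {0}; accept={1}.

states=2 start=0 accept={1} delta: 0a->1 0b->0 1a->0 1b->0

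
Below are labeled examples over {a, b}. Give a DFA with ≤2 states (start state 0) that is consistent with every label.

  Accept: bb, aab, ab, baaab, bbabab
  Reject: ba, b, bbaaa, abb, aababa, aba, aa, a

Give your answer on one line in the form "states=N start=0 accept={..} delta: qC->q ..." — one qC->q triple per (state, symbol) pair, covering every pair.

states=2 start=0 accept={0} delta: 0a->1 0b->1 1a->1 1b->0

Fold the examples into a partial DFA from state 0: repeatedly fix the first undefined (state, symbol) met by the shortest-then-alphabetical prefix, trying targets in increasing order and rejecting any under which an Accept and a Reject string meet in one state with the same remainder; add a state when all current targets are rejected. Accepting states are where Accept strings end.
a: 0a undefined. 0a->0: no, bb/abb meet in 0 with "bb" left. Open state 1: 0a->1.
b: 0b undefined. 0b->0: no, bb/b meet in 0. 0b->1: ok.
aa: 1a undefined. 1a->0: no, aab/b meet in 1. 1a->1: ok.
ab: 1b undefined. 1b->0: ok.
All examples now run through 2 states with every (state, symbol) defined. Accept strings end in {0}, Reject strings end in {1}; accept={0}.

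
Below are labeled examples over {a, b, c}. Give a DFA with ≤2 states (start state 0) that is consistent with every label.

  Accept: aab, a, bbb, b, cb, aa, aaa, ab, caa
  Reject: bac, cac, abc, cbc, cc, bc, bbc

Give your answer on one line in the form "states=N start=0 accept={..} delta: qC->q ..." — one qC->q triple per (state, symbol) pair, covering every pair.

states=2 start=0 accept={0} delta: 0a->0 0b->0 0c->1 1a->0 1b->0 1c->1

Grow the machine one transition at a time. Run the examples from 0; the earliest place one falls off (shortest prefix, ties alphabetical) gets sent to the lowest-numbered state that keeps every Accept/Reject pair distinguishable — a pair clashes when both reach the same state with identical unread suffix — and to a fresh state only if none does.
a: 0a undefined. 0a->0: ok.
b: 0b undefined. 0b->0: ok.
c: 0c undefined. 0c->0: no, aab/bac meet in 0. Open state 1: 0c->1.
ca: 1a undefined. 1a->0: ok.
cb: 1b undefined. 1b->0: ok.
cc: 1c undefined. 1c->0: no, aab/cc meet in 0. 1c->1: ok.
All examples now run through 2 states with every (state, symbol) defined. Accept strings end in {0}, Reject strings end in {1}; accept={0}.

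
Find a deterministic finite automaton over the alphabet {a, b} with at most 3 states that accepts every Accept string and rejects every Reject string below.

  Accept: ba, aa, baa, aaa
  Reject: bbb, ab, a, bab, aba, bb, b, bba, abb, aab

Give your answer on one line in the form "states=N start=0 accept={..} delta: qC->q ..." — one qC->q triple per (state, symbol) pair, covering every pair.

State merging on the prefix tree: take the shortest (then alphabetical) example prefix whose next move is undefined and point that move at state 0, else 1, else 2, ...; a target is out if some Accept/Reject pair would then sit in one state with the same input left (inseparable). If every existing state is out, open a new one.
a: 0a undefined. 0a->0: no, ba/aba meet in 0 with "ba" left. Open state 1: 0a->1.
b: 0b undefined. 0b->0: no, ba/a meet in 1. 0b->1: ok.
aa: 1a undefined. 1a->0: no, baa/a meet in 1. 1a->1: no, ba/a meet in 1. Open state 2: 1a->2.
ab: 1b undefined. 1b->0: ok.
aaa: 2a undefined. 2a->0: no, baa/ab meet in 0. 2a->1: no, baa/bbb meet in 1. 2a->2: ok.
aab: 2b undefined. 2b->0: ok.
All examples now run through 3 states with every (state, symbol) defined. Accept strings end in {2}, Reject strings end in {0,1}; accept={2}.

states=3 start=0 accept={2} delta: 0a->1 0b->1 1a->2 1b->0 2a->2 2b->0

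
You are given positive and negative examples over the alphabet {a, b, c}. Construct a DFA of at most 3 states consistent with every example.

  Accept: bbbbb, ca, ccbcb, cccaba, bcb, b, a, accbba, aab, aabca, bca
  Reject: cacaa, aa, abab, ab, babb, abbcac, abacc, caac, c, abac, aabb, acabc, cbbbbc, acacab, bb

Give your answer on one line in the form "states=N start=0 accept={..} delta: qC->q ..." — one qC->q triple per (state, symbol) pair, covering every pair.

Fold the examples into a partial DFA from state 0: repeatedly fix the first undefined (state, symbol) met by the shortest-then-alphabetical prefix, trying targets in increasing order and rejecting any under which an Accept and a Reject string meet in one state with the same remainder; add a state when all current targets are rejected. Accepting states are where Accept strings end.
a: 0a undefined. 0a->0: no, b/ab meet in 0 with "b" left. Open state 1: 0a->1.
b: 0b undefined. 0b->0: no, bbbbb/bb meet in 0. 0b->1: ok.
c: 0c undefined. 0c->0: ok.
aa: 1a undefined. 1a->0: ok.
ab: 1b undefined. 1b->0: ok.
ac: 1c undefined. 1c->0: ok.
All examples now run through 2 states with every (state, symbol) defined. Accept strings end in {1}, Reject strings end in {0}; accept={1}.

states=2 start=0 accept={1} delta: 0a->1 0b->1 0c->0 1a->0 1b->0 1c->0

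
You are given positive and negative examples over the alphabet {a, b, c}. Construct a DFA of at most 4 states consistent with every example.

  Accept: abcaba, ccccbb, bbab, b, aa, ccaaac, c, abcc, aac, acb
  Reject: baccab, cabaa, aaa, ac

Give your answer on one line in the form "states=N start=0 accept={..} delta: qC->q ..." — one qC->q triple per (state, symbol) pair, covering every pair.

states=4 start=0 accept={0,1,2} delta: 0a->1 0b->0 0c->0 1a->2 1b->1 1c->3 2a->3 2b->3 2c->0 3a->0 3b->0 3c->1

Grow the machine one transition at a time. Run the examples from 0; the earliest place one falls off (shortest prefix, ties alphabetical) gets sent to the lowest-numbered state that keeps every Accept/Reject pair distinguishable — a pair clashes when both reach the same state with identical unread suffix — and to a fresh state only if none does.
a: 0a undefined. 0a->0: no, aa/aaa meet in 0. Open state 1: 0a->1.
b: 0b undefined. 0b->0: ok.
c: 0c undefined. 0c->0: ok.
aa: 1a undefined. 1a->0: no, ccaaac/ac meet in 1 with "c" left. 1a->1: no, aa/aaa meet in 1. Open state 2: 1a->2.
ab: 1b undefined. 1b->0: no, aa/cabaa meet in 2. 1b->1: ok.
ac: 1c undefined. 1c->0: no, ccccbb/ac meet in 0. 1c->1: no, bbab/ac meet in 1. 1c->2: no, aa/ac meet in 2. Open state 3: 1c->3.
aaa: 2a undefined. 2a->0: no, ccccbb/cabaa meet in 0. 2a->1: no, bbab/cabaa meet in 1. 2a->2: no, aa/cabaa meet in 2. 2a->3: ok.
aac: 2c undefined. 2c->0: ok.
acb: 3b undefined. 3b->0: ok.
abca: 3a undefined. 3a->0: ok.
abcc: 3c undefined. 3c->0: no, abcaba/baccab meet in 1. 3c->1: ok.
baccab: 2b undefined. 2b->0: no, ccccbb/baccab meet in 0. 2b->1: no, abcaba/baccab meet in 1. 2b->2: no, aa/baccab meet in 2. 2b->3: ok.
All examples now run through 4 states with every (state, symbol) defined. Accept strings end in {0,1,2}, Reject strings end in {3}; accept={0,1,2}.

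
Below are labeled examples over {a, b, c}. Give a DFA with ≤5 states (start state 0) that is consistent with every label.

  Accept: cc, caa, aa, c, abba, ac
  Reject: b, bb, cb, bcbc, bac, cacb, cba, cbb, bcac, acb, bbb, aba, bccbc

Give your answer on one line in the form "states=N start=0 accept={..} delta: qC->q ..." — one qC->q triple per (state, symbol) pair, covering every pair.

Grow the machine one transition at a time. Run the examples from 0; the earliest place one falls off (shortest prefix, ties alphabetical) gets sent to the lowest-numbered state that keeps every Accept/Reject pair distinguishable — a pair clashes when both reach the same state with identical unread suffix — and to a fresh state only if none does.
a: 0a undefined. 0a->0: ok.
b: 0b undefined. 0b->0: no, aa/b meet in 0. Open state 1: 0b->1.
c: 0c undefined. 0c->0: ok.
ba: 1a undefined. 1a->0: no, cc/bac meet in 0. 1a->1: ok.
bb: 1b undefined. 1b->0: no, cc/bb meet in 0. 1b->1: no, abba/b meet in 1. Open state 2: 1b->2.
bc: 1c undefined. 1c->0: no, cc/bcbc meet in 0. 1c->1: ok.
bbb: 2b undefined. 2b->0: no, cc/bbb meet in 0. 2b->1: ok.
abba: 2a undefined. 2a->0: ok.
bcbc: 2c undefined. 2c->0: no, cc/bcbc meet in 0. 2c->1: ok.
All examples now run through 3 states with every (state, symbol) defined. Accept strings end in {0}, Reject strings end in {1,2}; accept={0}.

states=3 start=0 accept={0} delta: 0a->0 0b->1 0c->0 1a->1 1b->2 1c->1 2a->0 2b->1 2c->1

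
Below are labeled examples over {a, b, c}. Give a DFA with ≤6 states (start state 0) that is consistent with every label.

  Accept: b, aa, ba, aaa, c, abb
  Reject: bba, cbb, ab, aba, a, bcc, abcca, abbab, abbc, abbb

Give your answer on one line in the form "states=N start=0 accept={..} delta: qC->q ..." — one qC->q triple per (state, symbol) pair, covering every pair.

Fold the examples into a partial DFA from state 0: repeatedly fix the first undefined (state, symbol) met by the shortest-then-alphabetical prefix, trying targets in increasing order and rejecting any under which an Accept and a Reject string meet in one state with the same remainder; add a state when all current targets are rejected. Accepting states are where Accept strings end.
a: 0a undefined. 0a->0: no, b/ab meet in 0 with "b" left. Open state 1: 0a->1.
b: 0b undefined. 0b->0: no, ba/bba meet in 1. 0b->1: no, b/a meet in 1. Open state 2: 0b->2.
c: 0c undefined. 0c->0: ok.
aa: 1a undefined. 1a->0: no, aaa/a meet in 1. 1a->1: no, aa/a meet in 1. 1a->2: ok.
ab: 1b undefined. 1b->0: no, c/ab meet in 0. 1b->1: no, b/aba meet in 2. 1b->2: no, b/ab meet in 2. Open state 3: 1b->3.
ba: 2a undefined. 2a->0: ok.
bb: 2b undefined. 2b->0: no, ba/cbb meet in 0. 2b->1: no, b/bba meet in 2. 2b->2: no, b/cbb meet in 2. 2b->3: ok.
bc: 2c undefined. 2c->0: no, ba/bcc meet in 0. 2c->1: ok.
aba: 3a undefined. 3a->0: no, ba/bba meet in 0. 3a->1: ok.
abb: 3b undefined. 3b->0: no, b/abbb meet in 2. 3b->1: no, abb/bba meet in 1. 3b->2: no, b/abbab meet in 2. 3b->3: no, abb/cbb meet in 3. Open state 4: 3b->4.
abc: 3c undefined. 3c->0: ok.
bcc: 1c undefined. 1c->0: no, ba/bcc meet in 0. 1c->1: ok.
abba: 4a undefined. 4a->0: no, b/abbab meet in 2. 4a->1: ok.
abbb: 4b undefined. 4b->0: no, ba/abbb meet in 0. 4b->1: ok.
abbc: 4c undefined. 4c->0: no, ba/abbc meet in 0. 4c->1: ok.
All examples now run through 5 states with every (state, symbol) defined. Accept strings end in {0,2,4}, Reject strings end in {1,3}; accept={0,2,4}.

states=5 start=0 accept={0,2,4} delta: 0a->1 0b->2 0c->0 1a->2 1b->3 1c->1 2a->0 2b->3 2c->1 3a->1 3b->4 3c->0 4a->1 4b->1 4c->1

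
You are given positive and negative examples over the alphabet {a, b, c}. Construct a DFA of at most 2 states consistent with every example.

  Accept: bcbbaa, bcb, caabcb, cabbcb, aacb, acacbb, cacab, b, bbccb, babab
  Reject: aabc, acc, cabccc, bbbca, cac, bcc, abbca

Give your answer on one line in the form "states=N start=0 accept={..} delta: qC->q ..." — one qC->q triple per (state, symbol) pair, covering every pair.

states=2 start=0 accept={0} delta: 0a->0 0b->0 0c->1 1a->1 1b->0 1c->1

Fold the examples into a partial DFA from state 0: repeatedly fix the first undefined (state, symbol) met by the shortest-then-alphabetical prefix, trying targets in increasing order and rejecting any under which an Accept and a Reject string meet in one state with the same remainder; add a state when all current targets are rejected. Accepting states are where Accept strings end.
a: 0a undefined. 0a->0: ok.
b: 0b undefined. 0b->0: ok.
c: 0c undefined. 0c->0: no, bcbbaa/aabc meet in 0. Open state 1: 0c->1.
ca: 1a undefined. 1a->0: no, cacab/bbbca meet in 0. 1a->1: ok.
acc: 1c undefined. 1c->0: no, acacbb/acc meet in 0. 1c->1: ok.
bcb: 1b undefined. 1b->0: ok.
All examples now run through 2 states with every (state, symbol) defined. Accept strings end in {0}, Reject strings end in {1}; accept={0}.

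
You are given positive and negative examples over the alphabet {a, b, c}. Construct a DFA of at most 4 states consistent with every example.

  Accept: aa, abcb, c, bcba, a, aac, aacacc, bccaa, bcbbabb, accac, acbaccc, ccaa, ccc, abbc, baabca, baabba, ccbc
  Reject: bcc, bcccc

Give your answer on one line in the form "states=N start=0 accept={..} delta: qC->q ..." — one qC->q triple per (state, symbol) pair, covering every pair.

Fold the examples into a partial DFA from state 0: repeatedly fix the first undefined (state, symbol) met by the shortest-then-alphabetical prefix, trying targets in increasing order and rejecting any under which an Accept and a Reject string meet in one state with the same remainder; add a state when all current targets are rejected. Accepting states are where Accept strings end.
a: 0a undefined. 0a->0: ok.
b: 0b undefined. 0b->0: ok.
c: 0c undefined. 0c->0: no, aa/bcc meet in 0. Open state 1: 0c->1.
cc: 1c undefined. 1c->0: no, aa/bcc meet in 0. 1c->1: no, c/bcc meet in 1. Open state 2: 1c->2.
acb: 1b undefined. 1b->0: ok.
cca: 2a undefined. 2a->0: ok.
ccb: 2b undefined. 2b->0: ok.
ccc: 2c undefined. 2c->0: no, c/bcccc meet in 1. 2c->1: ok.
aaca: 1a undefined. 1a->0: no, aacacc/bcc meet in 2. 1a->1: ok.
All examples now run through 3 states with every (state, symbol) defined. Accept strings end in {0,1}, Reject strings end in {2}; accept={0,1}.

states=3 start=0 accept={0,1} delta: 0a->0 0b->0 0c->1 1a->1 1b->0 1c->2 2a->0 2b->0 2c->1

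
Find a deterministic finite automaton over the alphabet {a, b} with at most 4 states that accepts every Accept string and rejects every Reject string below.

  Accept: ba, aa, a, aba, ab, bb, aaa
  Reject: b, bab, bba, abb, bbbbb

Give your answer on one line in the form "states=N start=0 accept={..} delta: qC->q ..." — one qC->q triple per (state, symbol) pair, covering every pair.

states=4 start=0 accept={0,1,3} delta: 0a->1 0b->2 1a->0 1b->0 2a->0 2b->3 3a->2 3b->1

Grow the machine one transition at a time. Run the examples from 0; the earliest place one falls off (shortest prefix, ties alphabetical) gets sent to the lowest-numbered state that keeps every Accept/Reject pair distinguishable — a pair clashes when both reach the same state with identical unread suffix — and to a fresh state only if none does.
a: 0a undefined. 0a->0: no, ab/b meet in 0 with "b" left. Open state 1: 0a->1.
b: 0b undefined. 0b->0: no, ba/bba meet in 1. 0b->1: no, a/b meet in 1. Open state 2: 0b->2.
aa: 1a undefined. 1a->0: ok.
ab: 1b undefined. 1b->0: ok.
ba: 2a undefined. 2a->0: ok.
bb: 2b undefined. 2b->0: no, a/bba meet in 1. 2b->1: no, ba/bba meet in 0. 2b->2: no, ba/bba meet in 0. Open state 3: 2b->3.
bba: 3a undefined. 3a->0: no, ba/bba meet in 0. 3a->1: no, a/bba meet in 1. 3a->2: ok.
bbb: 3b undefined. 3b->0: no, bb/bbbbb meet in 3. 3b->1: ok.
All examples now run through 4 states with every (state, symbol) defined. Accept strings end in {0,1,3}, Reject strings end in {2}; accept={0,1,3}.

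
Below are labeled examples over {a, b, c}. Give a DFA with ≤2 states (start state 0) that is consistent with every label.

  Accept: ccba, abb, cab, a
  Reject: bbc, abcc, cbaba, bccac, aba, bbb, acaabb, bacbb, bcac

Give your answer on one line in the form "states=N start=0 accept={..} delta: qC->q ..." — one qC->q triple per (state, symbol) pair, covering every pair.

states=2 start=0 accept={0} delta: 0a->0 0b->1 0c->1 1a->1 1b->0 1c->1

Grow the machine one transition at a time. Run the examples from 0; the earliest place one falls off (shortest prefix, ties alphabetical) gets sent to the lowest-numbered state that keeps every Accept/Reject pair distinguishable — a pair clashes when both reach the same state with identical unread suffix — and to a fresh state only if none does.
a: 0a undefined. 0a->0: ok.
b: 0b undefined. 0b->0: no, abb/aba meet in 0. Open state 1: 0b->1.
c: 0c undefined. 0c->0: no, ccba/aba meet in 1 with "a" left. 0c->1: ok.
ba: 1a undefined. 1a->0: no, abb/acaabb meet in 1 with "b" left. 1a->1: ok.
bb: 1b undefined. 1b->0: ok.
bc: 1c undefined. 1c->0: no, ccba/bbc meet in 1. 1c->1: ok.
All examples now run through 2 states with every (state, symbol) defined. Accept strings end in {0}, Reject strings end in {1}; accept={0}.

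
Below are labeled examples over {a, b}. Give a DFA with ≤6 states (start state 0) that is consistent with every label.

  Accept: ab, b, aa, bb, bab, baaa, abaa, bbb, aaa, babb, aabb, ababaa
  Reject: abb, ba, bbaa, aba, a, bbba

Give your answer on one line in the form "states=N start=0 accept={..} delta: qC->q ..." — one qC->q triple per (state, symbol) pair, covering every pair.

states=5 start=0 accept={2,3,4} delta: 0a->1 0b->2 1a->3 1b->4 2a->0 2b->2 3a->2 3b->0 4a->1 4b->0

Grow the machine one transition at a time. Run the examples from 0; the earliest place one falls off (shortest prefix, ties alphabetical) gets sent to the lowest-numbered state that keeps every Accept/Reject pair distinguishable — a pair clashes when both reach the same state with identical unread suffix — and to a fresh state only if none does.
a: 0a undefined. 0a->0: no, aa/a meet in 0. Open state 1: 0a->1.
b: 0b undefined. 0b->0: no, aa/bbaa meet in 1 with "a" left. 0b->1: no, b/a meet in 1. Open state 2: 0b->2.
aa: 1a undefined. 1a->0: no, aaa/a meet in 1. 1a->1: no, aa/a meet in 1. 1a->2: no, aaa/ba meet in 2 with "a" left. Open state 3: 1a->3.
ab: 1b undefined. 1b->0: no, b/abb meet in 2. 1b->1: no, ab/abb meet in 1. 1b->2: no, bb/abb meet in 2 with "b" left. 1b->3: no, aaa/aba meet in 3 with "a" left. Open state 4: 1b->4.
ba: 2a undefined. 2a->0: ok.
bb: 2b undefined. 2b->0: no, aa/bbaa meet in 3. 2b->1: no, bb/a meet in 1. 2b->2: ok.
aaa: 3a undefined. 3a->0: no, aaa/ba meet in 0. 3a->1: no, aaa/bbaa meet in 1. 3a->2: ok.
aab: 3b undefined. 3b->0: ok.
aba: 4a undefined. 4a->0: no, abaa/bbaa meet in 1. 4a->1: ok.
abb: 4b undefined. 4b->0: ok.
All examples now run through 5 states with every (state, symbol) defined. Accept strings end in {2,3,4}, Reject strings end in {0,1}; accept={2,3,4}.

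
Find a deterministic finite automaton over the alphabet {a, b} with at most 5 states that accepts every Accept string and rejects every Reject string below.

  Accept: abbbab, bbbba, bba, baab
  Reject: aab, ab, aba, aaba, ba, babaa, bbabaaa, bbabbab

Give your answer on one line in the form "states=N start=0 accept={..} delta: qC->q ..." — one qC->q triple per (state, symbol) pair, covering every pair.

states=4 start=0 accept={2,3} delta: 0a->0 0b->1 1a->1 1b->2 2a->3 2b->1 3a->0 3b->1

State merging on the prefix tree: take the shortest (then alphabetical) example prefix whose next move is undefined and point that move at state 0, else 1, else 2, ...; a target is out if some Accept/Reject pair would then sit in one state with the same input left (inseparable). If every existing state is out, open a new one.
a: 0a undefined. 0a->0: ok.
b: 0b undefined. 0b->0: no, abbbab/aab meet in 0. Open state 1: 0b->1.
ba: 1a undefined. 1a->0: no, baab/aab meet in 1. 1a->1: ok.
bb: 1b undefined. 1b->0: no, abbbab/babaa meet in 0. 1b->1: no, abbbab/aab meet in 1. Open state 2: 1b->2.
bba: 2a undefined. 2a->0: no, bba/babaa meet in 0. 2a->1: no, abbbab/bbabbab meet in 2 with "bab" left. 2a->2: no, bba/babaa meet in 2. Open state 3: 2a->3.
bbb: 2b undefined. 2b->0: no, abbbab/aab meet in 1. 2b->1: ok.
bbab: 3b undefined. 3b->0: no, abbbab/bbabbab meet in 2. 3b->1: ok.
babaa: 3a undefined. 3a->0: ok.
All examples now run through 4 states with every (state, symbol) defined. Accept strings end in {2,3}, Reject strings end in {0,1}; accept={2,3}.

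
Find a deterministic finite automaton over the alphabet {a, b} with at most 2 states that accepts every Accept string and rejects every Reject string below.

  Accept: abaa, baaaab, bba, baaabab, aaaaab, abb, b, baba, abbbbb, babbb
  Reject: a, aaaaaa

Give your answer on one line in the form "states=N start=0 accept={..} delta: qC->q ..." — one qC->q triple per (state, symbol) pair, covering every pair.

states=2 start=0 accept={1} delta: 0a->0 0b->1 1a->1 1b->1

State merging on the prefix tree: take the shortest (then alphabetical) example prefix whose next move is undefined and point that move at state 0, else 1, else 2, ...; a target is out if some Accept/Reject pair would then sit in one state with the same input left (inseparable). If every existing state is out, open a new one.
a: 0a undefined. 0a->0: ok.
b: 0b undefined. 0b->0: no, abaa/a meet in 0. Open state 1: 0b->1.
ba: 1a undefined. 1a->0: no, abaa/a meet in 0. 1a->1: ok.
bb: 1b undefined. 1b->0: no, baaaab/a meet in 0. 1b->1: ok.
All examples now run through 2 states with every (state, symbol) defined. Accept strings end in {1}, Reject strings end in {0}; accept={1}.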